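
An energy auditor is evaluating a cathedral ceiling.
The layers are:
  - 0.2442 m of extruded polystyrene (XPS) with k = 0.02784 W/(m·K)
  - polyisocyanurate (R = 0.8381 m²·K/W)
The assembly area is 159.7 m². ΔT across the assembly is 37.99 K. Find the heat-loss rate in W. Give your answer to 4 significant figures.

631.3 W

0.2442/0.02784 = 8.7716
R_total = 8.7716 + 0.8381 = 9.6097 m²·K/W
Q = A·ΔT/R = 159.7 × 37.99 / 9.6097 = 631.34 W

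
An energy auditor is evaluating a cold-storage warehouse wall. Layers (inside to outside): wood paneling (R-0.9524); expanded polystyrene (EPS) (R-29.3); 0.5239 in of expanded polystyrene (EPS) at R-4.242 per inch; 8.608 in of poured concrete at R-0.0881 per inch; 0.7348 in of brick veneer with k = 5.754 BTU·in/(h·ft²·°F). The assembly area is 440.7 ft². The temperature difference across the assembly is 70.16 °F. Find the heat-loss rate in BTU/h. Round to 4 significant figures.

926.8 BTU/h

0.5239 × 4.242 = 2.2224
8.608 × 0.0881 = 0.75836
0.7348/5.754 = 0.1277
R_total = 0.9524 + 29.3 + 2.2224 + 0.75836 + 0.1277 = 33.361 ft²·°F·h/BTU
Q = A·ΔT/R = 440.7 × 70.16 / 33.361 = 926.82 BTU/h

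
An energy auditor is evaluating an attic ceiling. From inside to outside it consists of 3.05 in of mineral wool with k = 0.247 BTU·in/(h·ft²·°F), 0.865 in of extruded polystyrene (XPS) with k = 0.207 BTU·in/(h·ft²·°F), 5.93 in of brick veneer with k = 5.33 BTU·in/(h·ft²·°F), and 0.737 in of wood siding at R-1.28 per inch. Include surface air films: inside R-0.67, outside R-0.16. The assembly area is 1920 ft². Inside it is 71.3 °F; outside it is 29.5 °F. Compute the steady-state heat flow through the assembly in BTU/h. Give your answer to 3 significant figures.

3.05/0.247 = 12.35
0.865/0.207 = 4.179
5.93/5.33 = 1.113
0.737 × 1.28 = 0.9434
R_total = 0.67 + 12.35 + 4.179 + 1.113 + 0.9434 + 0.16 = 19.41 ft²·°F·h/BTU
Q = A·ΔT/R = 1920 × (71.3 − 29.5) / 19.41 = 4134 BTU/h

4130 BTU/h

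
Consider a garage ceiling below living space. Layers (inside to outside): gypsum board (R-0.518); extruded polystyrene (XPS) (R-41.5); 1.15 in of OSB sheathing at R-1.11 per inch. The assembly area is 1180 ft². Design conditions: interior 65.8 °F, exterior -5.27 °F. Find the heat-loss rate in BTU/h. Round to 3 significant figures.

1.15 × 1.11 = 1.276
R_total = 0.518 + 41.5 + 1.276 = 43.29 ft²·°F·h/BTU
Q = A·ΔT/R = 1180 × (65.8 − (-5.27)) / 43.29 = 1937 BTU/h

1940 BTU/h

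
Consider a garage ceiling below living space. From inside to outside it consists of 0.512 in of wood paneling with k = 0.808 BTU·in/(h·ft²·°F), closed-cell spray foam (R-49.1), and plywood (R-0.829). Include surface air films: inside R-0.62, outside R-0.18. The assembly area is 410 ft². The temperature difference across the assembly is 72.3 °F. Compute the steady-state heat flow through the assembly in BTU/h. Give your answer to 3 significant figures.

577 BTU/h

0.512/0.808 = 0.6337
R_total = 0.62 + 0.6337 + 49.1 + 0.829 + 0.18 = 51.36 ft²·°F·h/BTU
Q = A·ΔT/R = 410 × 72.3 / 51.36 = 577.1 BTU/h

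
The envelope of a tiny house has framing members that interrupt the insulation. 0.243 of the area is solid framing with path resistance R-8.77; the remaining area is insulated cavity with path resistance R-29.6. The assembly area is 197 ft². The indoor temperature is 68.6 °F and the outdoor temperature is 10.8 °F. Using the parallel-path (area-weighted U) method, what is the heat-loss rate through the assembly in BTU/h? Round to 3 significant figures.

U_eff = 0.757/29.6 + 0.243/8.77 = 0.02557 + 0.02771 = 0.05328
R_eff = 1/U_eff = 18.77 ft²·°F·h/BTU
Q = 197 × (68.6 − 10.8) / 18.77 = 606.7 BTU/h

607 BTU/h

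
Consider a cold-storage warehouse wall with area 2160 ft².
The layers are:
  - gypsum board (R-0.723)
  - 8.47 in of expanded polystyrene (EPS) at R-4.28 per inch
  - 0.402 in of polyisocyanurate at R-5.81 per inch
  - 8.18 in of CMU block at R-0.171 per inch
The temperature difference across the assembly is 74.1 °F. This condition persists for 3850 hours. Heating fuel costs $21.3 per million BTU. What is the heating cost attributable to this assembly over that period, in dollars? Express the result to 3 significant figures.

8.47 × 4.28 = 36.25
0.402 × 5.81 = 2.336
8.18 × 0.171 = 1.399
R_total = 0.723 + 36.25 + 2.336 + 1.399 = 40.71 ft²·°F·h/BTU
Q = 2160 × 74.1 / 40.71 = 3932 BTU/h
E = 3932 × 3850 = 15140000 BTU
Cost = 15140000/10⁶ × 21.3 = $322.4

322 dollars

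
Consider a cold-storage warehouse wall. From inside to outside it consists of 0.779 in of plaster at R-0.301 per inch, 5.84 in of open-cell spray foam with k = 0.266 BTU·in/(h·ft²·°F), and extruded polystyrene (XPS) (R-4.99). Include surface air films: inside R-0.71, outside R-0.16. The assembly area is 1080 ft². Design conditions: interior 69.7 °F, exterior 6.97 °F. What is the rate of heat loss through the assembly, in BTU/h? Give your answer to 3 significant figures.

2420 BTU/h

0.779 × 0.301 = 0.2345
5.84/0.266 = 21.95
R_total = 0.71 + 0.2345 + 21.95 + 4.99 + 0.16 = 28.05 ft²·°F·h/BTU
Q = A·ΔT/R = 1080 × (69.7 − 6.97) / 28.05 = 2415 BTU/h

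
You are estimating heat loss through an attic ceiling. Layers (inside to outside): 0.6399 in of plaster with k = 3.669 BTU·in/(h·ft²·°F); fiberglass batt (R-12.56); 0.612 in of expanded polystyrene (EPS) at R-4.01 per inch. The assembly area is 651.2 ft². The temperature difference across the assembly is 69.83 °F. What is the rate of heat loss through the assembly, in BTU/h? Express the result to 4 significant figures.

2994 BTU/h

0.6399/3.669 = 0.17441
0.612 × 4.01 = 2.4541
R_total = 0.17441 + 12.56 + 2.4541 = 15.189 ft²·°F·h/BTU
Q = A·ΔT/R = 651.2 × 69.83 / 15.189 = 2993.9 BTU/h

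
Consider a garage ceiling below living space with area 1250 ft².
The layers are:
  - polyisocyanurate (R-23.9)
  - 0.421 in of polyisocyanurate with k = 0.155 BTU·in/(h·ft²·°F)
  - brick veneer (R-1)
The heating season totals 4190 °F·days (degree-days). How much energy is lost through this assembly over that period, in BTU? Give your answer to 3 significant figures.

4550000 BTU

0.421/0.155 = 2.716
R_total = 23.9 + 2.716 + 1 = 27.62 ft²·°F·h/BTU
E = A × HDD × 24 / R = 1250 × 4190 × 24 / 27.62 = 4552000 BTU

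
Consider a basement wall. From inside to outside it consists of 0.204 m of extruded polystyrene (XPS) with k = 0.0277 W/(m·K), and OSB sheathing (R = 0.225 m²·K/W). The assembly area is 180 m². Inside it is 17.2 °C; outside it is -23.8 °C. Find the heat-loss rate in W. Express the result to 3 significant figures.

972 W

0.204/0.0277 = 7.365
R_total = 7.365 + 0.225 = 7.59 m²·K/W
Q = A·ΔT/R = 180 × (17.2 − (-23.8)) / 7.59 = 972.4 W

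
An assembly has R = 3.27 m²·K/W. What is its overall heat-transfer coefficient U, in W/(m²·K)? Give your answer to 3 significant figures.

0.306 W/(m²·K)

U = 1/R = 1/3.27 = 0.3058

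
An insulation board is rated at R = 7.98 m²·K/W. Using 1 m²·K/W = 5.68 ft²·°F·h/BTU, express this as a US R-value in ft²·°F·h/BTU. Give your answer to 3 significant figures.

R_US = 7.98 × 5.68 = 45.33

45.3 ft²·°F·h/BTU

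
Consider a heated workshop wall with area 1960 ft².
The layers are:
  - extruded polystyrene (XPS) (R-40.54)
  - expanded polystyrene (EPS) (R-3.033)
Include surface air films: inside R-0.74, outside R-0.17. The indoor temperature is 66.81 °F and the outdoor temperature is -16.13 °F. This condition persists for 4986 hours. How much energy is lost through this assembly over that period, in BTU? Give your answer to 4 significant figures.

18220000 BTU

R_total = 0.74 + 40.54 + 3.033 + 0.17 = 44.483 ft²·°F·h/BTU
Q = 1960 × (66.81 − (-16.13)) / 44.483 = 3654.5 BTU/h
E = 3654.5 × 4986 = 18221000 BTU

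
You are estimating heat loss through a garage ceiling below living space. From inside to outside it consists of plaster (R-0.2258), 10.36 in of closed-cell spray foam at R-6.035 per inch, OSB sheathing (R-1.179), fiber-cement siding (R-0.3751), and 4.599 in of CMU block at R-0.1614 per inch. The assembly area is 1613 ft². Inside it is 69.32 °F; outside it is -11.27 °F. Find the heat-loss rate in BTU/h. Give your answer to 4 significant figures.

10.36 × 6.035 = 62.523
4.599 × 0.1614 = 0.74228
R_total = 0.2258 + 62.523 + 1.179 + 0.3751 + 0.74228 = 65.045 ft²·°F·h/BTU
Q = A·ΔT/R = 1613 × (69.32 − (-11.27)) / 65.045 = 1998.5 BTU/h

1998 BTU/h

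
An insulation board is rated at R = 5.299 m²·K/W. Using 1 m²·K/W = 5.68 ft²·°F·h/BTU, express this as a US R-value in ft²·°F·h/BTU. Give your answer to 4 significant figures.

R_US = 5.299 × 5.68 = 30.098

30.10 ft²·°F·h/BTU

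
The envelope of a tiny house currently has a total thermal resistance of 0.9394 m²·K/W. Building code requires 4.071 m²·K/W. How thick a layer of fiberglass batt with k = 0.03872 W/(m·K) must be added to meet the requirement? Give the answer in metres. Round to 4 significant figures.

0.1213 m

ΔR = 4.071 − 0.9394 = 3.1316 m²·K/W
L = ΔR × k = 3.1316 × 0.03872 = 0.12126 m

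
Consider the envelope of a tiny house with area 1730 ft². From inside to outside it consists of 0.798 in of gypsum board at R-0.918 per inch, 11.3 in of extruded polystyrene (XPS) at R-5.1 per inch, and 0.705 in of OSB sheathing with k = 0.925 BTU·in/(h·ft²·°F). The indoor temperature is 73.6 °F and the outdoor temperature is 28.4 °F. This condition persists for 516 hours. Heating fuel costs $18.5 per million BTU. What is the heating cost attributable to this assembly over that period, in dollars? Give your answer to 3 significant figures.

0.798 × 0.918 = 0.7326
11.3 × 5.1 = 57.63
0.705/0.925 = 0.7622
R_total = 0.7326 + 57.63 + 0.7622 = 59.12 ft²·°F·h/BTU
Q = 1730 × (73.6 − 28.4) / 59.12 = 1323 BTU/h
E = 1323 × 516 = 682400 BTU
Cost = 682400/10⁶ × 18.5 = $12.63

12.6 dollars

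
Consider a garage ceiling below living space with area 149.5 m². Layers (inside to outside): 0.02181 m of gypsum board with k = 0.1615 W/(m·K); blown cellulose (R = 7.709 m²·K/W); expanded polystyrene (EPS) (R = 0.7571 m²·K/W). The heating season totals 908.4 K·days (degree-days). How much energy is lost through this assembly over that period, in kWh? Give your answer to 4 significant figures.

0.02181/0.1615 = 0.13505
R_total = 0.13505 + 7.709 + 0.7571 = 8.6011 m²·K/W
E = A × HDD × 24 / R / 1000 = 149.5 × 908.4 × 24 / 8.6011 / 1000 = 378.94 kWh

378.9 kWh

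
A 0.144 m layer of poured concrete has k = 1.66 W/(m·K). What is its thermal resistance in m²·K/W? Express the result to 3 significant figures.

R = L/k = 0.144/1.66 = 0.08675 m²·K/W

0.0867 m²·K/W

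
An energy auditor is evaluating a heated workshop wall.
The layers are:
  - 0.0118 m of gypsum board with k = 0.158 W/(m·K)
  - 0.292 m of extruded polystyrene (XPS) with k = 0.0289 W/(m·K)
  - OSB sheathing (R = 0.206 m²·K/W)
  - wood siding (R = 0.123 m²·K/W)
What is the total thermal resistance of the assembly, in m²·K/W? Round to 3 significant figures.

0.0118/0.158 = 0.07468
0.292/0.0289 = 10.1
R_total = 0.07468 + 10.1 + 0.206 + 0.123 = 10.51 m²·K/W

10.5 m²·K/W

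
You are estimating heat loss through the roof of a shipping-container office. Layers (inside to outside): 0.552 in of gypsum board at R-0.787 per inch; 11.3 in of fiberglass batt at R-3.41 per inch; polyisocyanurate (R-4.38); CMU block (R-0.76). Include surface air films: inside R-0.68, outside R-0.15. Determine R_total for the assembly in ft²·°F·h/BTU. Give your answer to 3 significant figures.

44.9 ft²·°F·h/BTU

0.552 × 0.787 = 0.4344
11.3 × 3.41 = 38.53
R_total = 0.68 + 0.4344 + 38.53 + 4.38 + 0.76 + 0.15 = 44.94 ft²·°F·h/BTU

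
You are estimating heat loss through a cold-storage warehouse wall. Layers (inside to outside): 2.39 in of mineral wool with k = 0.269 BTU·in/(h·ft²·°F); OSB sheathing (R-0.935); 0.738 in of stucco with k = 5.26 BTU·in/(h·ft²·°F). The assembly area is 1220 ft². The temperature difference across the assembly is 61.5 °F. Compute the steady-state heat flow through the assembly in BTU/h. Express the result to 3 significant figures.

7530 BTU/h

2.39/0.269 = 8.885
0.738/5.26 = 0.1403
R_total = 8.885 + 0.935 + 0.1403 = 9.96 ft²·°F·h/BTU
Q = A·ΔT/R = 1220 × 61.5 / 9.96 = 7533 BTU/h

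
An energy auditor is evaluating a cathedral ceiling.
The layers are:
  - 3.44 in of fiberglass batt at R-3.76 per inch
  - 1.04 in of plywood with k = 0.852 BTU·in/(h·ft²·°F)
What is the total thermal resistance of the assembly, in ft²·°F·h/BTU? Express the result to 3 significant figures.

14.2 ft²·°F·h/BTU

3.44 × 3.76 = 12.93
1.04/0.852 = 1.221
R_total = 12.93 + 1.221 = 14.16 ft²·°F·h/BTU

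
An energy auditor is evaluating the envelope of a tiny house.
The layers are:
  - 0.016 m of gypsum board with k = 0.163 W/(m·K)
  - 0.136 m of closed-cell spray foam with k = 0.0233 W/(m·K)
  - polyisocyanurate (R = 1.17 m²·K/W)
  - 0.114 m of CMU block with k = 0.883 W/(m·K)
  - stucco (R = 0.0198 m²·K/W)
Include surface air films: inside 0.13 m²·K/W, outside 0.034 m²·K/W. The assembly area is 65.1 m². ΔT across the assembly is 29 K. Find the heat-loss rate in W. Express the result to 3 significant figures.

255 W

0.016/0.163 = 0.09816
0.136/0.0233 = 5.837
0.114/0.883 = 0.1291
R_total = 0.13 + 0.09816 + 5.837 + 1.17 + 0.1291 + 0.0198 + 0.034 = 7.418 m²·K/W
Q = A·ΔT/R = 65.1 × 29 / 7.418 = 254.5 W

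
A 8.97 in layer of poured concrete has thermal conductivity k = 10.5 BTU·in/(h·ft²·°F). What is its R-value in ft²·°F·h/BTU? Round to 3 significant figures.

R = L/k = 8.97/10.5 = 0.8543 ft²·°F·h/BTU

0.854 ft²·°F·h/BTU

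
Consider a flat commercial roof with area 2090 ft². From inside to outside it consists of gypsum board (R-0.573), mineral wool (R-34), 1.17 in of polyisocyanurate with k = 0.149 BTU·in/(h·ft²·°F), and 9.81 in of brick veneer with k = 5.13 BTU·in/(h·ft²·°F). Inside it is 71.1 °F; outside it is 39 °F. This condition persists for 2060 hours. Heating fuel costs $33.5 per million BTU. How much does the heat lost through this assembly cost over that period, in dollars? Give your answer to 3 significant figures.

1.17/0.149 = 7.852
9.81/5.13 = 1.912
R_total = 0.573 + 34 + 7.852 + 1.912 = 44.34 ft²·°F·h/BTU
Q = 2090 × (71.1 − 39) / 44.34 = 1513 BTU/h
E = 1513 × 2060 = 3117000 BTU
Cost = 3117000/10⁶ × 33.5 = $104.4

104 dollars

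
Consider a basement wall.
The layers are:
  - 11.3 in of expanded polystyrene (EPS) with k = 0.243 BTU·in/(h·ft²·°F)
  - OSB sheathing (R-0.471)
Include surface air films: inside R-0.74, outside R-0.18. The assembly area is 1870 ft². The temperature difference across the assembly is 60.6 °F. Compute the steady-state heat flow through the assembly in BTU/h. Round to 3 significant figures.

2370 BTU/h

11.3/0.243 = 46.5
R_total = 0.74 + 46.5 + 0.471 + 0.18 = 47.89 ft²·°F·h/BTU
Q = A·ΔT/R = 1870 × 60.6 / 47.89 = 2366 BTU/h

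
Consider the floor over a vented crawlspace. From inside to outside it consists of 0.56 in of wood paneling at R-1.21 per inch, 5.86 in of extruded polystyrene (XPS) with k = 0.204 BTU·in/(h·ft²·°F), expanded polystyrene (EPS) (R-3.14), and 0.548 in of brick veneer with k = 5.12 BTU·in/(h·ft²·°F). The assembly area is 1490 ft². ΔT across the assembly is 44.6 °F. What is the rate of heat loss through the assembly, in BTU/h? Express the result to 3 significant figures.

0.56 × 1.21 = 0.6776
5.86/0.204 = 28.73
0.548/5.12 = 0.107
R_total = 0.6776 + 28.73 + 3.14 + 0.107 = 32.65 ft²·°F·h/BTU
Q = A·ΔT/R = 1490 × 44.6 / 32.65 = 2035 BTU/h

2040 BTU/h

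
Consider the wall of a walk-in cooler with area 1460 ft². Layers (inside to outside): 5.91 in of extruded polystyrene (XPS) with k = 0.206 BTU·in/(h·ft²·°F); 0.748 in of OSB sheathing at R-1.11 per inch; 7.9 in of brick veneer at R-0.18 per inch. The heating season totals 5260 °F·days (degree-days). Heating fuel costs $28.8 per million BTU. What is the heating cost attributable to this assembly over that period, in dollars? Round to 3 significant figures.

172 dollars

5.91/0.206 = 28.69
0.748 × 1.11 = 0.8303
7.9 × 0.18 = 1.422
R_total = 28.69 + 0.8303 + 1.422 = 30.94 ft²·°F·h/BTU
E = A × HDD × 24 / R = 1460 × 5260 × 24 / 30.94 = 5957000 BTU
Cost = 5957000/10⁶ × 28.8 = $171.6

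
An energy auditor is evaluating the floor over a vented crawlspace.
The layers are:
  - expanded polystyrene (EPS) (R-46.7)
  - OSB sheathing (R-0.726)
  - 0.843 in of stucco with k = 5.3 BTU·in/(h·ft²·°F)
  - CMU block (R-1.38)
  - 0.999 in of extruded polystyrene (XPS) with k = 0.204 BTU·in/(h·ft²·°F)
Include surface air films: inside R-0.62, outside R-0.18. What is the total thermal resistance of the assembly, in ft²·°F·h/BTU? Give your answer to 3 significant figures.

54.7 ft²·°F·h/BTU

0.843/5.3 = 0.1591
0.999/0.204 = 4.897
R_total = 0.62 + 46.7 + 0.726 + 0.1591 + 1.38 + 4.897 + 0.18 = 54.66 ft²·°F·h/BTU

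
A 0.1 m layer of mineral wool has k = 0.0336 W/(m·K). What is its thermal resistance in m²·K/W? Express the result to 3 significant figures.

2.98 m²·K/W

R = L/k = 0.1/0.0336 = 2.976 m²·K/W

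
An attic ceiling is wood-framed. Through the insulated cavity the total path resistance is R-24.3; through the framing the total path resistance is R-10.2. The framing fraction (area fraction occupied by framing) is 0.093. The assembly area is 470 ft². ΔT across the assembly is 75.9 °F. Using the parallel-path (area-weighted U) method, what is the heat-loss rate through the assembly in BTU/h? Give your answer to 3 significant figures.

U_eff = 0.907/24.3 + 0.093/10.2 = 0.03733 + 0.009118 = 0.04644
R_eff = 1/U_eff = 21.53 ft²·°F·h/BTU
Q = 470 × 75.9 / 21.53 = 1657 BTU/h

1660 BTU/h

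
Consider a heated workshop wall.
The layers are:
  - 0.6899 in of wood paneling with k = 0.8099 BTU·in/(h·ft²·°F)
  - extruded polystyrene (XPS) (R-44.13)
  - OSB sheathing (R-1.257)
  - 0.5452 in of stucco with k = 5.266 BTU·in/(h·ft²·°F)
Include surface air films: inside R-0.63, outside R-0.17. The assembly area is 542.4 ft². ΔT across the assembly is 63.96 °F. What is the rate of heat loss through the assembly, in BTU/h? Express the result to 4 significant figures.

0.6899/0.8099 = 0.85183
0.5452/5.266 = 0.10353
R_total = 0.63 + 0.85183 + 44.13 + 1.257 + 0.10353 + 0.17 = 47.142 ft²·°F·h/BTU
Q = A·ΔT/R = 542.4 × 63.96 / 47.142 = 735.9 BTU/h

735.9 BTU/h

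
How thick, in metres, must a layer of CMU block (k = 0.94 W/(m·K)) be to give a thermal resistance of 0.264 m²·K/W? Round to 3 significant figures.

0.248 m

L = R·k = 0.264 × 0.94 = 0.2482 m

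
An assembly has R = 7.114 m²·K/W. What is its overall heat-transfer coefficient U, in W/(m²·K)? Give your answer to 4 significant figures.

0.1406 W/(m²·K)

U = 1/R = 1/7.114 = 0.14057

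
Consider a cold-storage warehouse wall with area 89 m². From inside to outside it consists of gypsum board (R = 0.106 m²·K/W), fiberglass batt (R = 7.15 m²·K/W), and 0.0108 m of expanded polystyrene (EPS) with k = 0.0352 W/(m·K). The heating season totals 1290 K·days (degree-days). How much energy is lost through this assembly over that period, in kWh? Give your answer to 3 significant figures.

364 kWh

0.0108/0.0352 = 0.3068
R_total = 0.106 + 7.15 + 0.3068 = 7.563 m²·K/W
E = A × HDD × 24 / R / 1000 = 89 × 1290 × 24 / 7.563 / 1000 = 364.3 kWh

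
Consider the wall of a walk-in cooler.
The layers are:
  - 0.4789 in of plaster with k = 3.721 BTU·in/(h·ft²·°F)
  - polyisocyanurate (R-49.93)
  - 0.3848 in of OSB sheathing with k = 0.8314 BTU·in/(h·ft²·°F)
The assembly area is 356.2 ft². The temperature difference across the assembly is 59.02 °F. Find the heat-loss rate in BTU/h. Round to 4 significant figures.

0.4789/3.721 = 0.1287
0.3848/0.8314 = 0.46283
R_total = 0.1287 + 49.93 + 0.46283 = 50.522 ft²·°F·h/BTU
Q = A·ΔT/R = 356.2 × 59.02 / 50.522 = 416.12 BTU/h

416.1 BTU/h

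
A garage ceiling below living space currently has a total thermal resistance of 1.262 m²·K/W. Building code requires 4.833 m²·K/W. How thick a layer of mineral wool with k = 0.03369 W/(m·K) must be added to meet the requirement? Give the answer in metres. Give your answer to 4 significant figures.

ΔR = 4.833 − 1.262 = 3.571 m²·K/W
L = ΔR × k = 3.571 × 0.03369 = 0.12031 m

0.1203 m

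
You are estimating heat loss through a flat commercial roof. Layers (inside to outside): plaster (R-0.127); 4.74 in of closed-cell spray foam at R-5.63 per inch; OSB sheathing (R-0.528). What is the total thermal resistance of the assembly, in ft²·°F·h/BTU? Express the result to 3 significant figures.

27.3 ft²·°F·h/BTU

4.74 × 5.63 = 26.69
R_total = 0.127 + 26.69 + 0.528 = 27.34 ft²·°F·h/BTU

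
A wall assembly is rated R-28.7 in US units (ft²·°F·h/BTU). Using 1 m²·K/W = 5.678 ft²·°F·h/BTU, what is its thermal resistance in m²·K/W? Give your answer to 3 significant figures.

R_SI = 28.7/5.678 = 5.055

5.05 m²·K/W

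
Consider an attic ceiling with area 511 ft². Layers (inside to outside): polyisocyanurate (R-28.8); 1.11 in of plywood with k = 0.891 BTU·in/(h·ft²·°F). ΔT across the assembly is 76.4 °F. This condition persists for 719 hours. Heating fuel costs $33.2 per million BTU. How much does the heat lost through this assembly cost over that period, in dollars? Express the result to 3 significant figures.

31.0 dollars

1.11/0.891 = 1.246
R_total = 28.8 + 1.246 = 30.05 ft²·°F·h/BTU
Q = 511 × 76.4 / 30.05 = 1299 BTU/h
E = 1299 × 719 = 934200 BTU
Cost = 934200/10⁶ × 33.2 = $31.02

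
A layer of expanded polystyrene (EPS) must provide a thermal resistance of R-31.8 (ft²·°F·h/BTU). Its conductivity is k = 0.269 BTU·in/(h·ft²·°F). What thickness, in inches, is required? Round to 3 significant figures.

8.55 in

L = R × k = 31.8 × 0.269 = 8.554 in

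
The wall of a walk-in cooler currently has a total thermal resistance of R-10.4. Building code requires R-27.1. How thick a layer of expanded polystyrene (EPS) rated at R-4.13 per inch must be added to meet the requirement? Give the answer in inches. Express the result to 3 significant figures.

4.04 in

ΔR = 27.1 − 10.4 = 16.7 ft²·°F·h/BTU
L = ΔR / (R/in) = 16.7/4.13 = 4.044 in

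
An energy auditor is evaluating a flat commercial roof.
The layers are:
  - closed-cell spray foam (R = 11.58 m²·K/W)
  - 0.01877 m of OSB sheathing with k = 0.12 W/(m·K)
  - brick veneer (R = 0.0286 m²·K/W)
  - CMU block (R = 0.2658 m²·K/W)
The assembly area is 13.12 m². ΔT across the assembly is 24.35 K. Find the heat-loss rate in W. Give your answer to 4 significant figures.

0.01877/0.12 = 0.15642
R_total = 11.58 + 0.15642 + 0.0286 + 0.2658 = 12.031 m²·K/W
Q = A·ΔT/R = 13.12 × 24.35 / 12.031 = 26.554 W

26.55 W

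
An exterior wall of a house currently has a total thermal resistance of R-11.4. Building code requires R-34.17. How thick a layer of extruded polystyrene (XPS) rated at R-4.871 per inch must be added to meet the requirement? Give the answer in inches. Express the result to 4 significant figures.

ΔR = 34.17 − 11.4 = 22.77 ft²·°F·h/BTU
L = ΔR / (R/in) = 22.77/4.871 = 4.6746 in

4.675 in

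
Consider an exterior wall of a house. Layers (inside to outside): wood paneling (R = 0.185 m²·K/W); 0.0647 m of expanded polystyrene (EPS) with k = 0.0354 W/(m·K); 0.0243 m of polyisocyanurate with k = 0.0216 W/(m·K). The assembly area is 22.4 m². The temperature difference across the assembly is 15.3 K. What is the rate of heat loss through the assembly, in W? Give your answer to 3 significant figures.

0.0647/0.0354 = 1.828
0.0243/0.0216 = 1.125
R_total = 0.185 + 1.828 + 1.125 = 3.138 m²·K/W
Q = A·ΔT/R = 22.4 × 15.3 / 3.138 = 109.2 W

109 W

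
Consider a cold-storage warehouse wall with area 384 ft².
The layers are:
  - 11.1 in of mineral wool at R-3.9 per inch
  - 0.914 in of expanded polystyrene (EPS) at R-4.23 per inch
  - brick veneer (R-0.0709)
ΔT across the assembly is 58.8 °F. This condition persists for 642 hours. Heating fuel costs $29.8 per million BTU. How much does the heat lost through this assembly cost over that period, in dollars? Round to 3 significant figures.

11.1 × 3.9 = 43.29
0.914 × 4.23 = 3.866
R_total = 43.29 + 3.866 + 0.0709 = 47.23 ft²·°F·h/BTU
Q = 384 × 58.8 / 47.23 = 478.1 BTU/h
E = 478.1 × 642 = 306900 BTU
Cost = 306900/10⁶ × 29.8 = $9.147

9.15 dollars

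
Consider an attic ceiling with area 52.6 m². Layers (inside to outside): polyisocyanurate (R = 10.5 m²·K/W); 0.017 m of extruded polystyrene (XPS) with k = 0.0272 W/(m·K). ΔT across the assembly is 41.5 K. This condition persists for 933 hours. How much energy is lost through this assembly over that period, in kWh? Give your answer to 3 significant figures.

183 kWh

0.017/0.0272 = 0.625
R_total = 10.5 + 0.625 = 11.12 m²·K/W
Q = 52.6 × 41.5 / 11.12 = 196.2 W
E = 196.2 W × 933 h / 1000 = 183.1 kWh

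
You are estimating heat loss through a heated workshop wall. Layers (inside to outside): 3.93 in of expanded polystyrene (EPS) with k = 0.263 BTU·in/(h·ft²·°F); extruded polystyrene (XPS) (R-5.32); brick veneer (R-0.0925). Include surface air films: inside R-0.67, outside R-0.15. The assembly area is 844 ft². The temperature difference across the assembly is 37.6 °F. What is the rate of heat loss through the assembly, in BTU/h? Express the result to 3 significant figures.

1500 BTU/h

3.93/0.263 = 14.94
R_total = 0.67 + 14.94 + 5.32 + 0.0925 + 0.15 = 21.18 ft²·°F·h/BTU
Q = A·ΔT/R = 844 × 37.6 / 21.18 = 1499 BTU/h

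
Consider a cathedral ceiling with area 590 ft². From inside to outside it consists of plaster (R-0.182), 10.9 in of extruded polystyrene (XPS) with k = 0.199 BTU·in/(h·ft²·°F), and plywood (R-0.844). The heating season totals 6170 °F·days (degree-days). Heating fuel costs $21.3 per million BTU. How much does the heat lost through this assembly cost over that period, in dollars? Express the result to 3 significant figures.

10.9/0.199 = 54.77
R_total = 0.182 + 54.77 + 0.844 = 55.8 ft²·°F·h/BTU
E = A × HDD × 24 / R = 590 × 6170 × 24 / 55.8 = 1566000 BTU
Cost = 1566000/10⁶ × 21.3 = $33.35

33.3 dollars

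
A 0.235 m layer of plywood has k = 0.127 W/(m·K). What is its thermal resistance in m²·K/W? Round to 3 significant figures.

R = L/k = 0.235/0.127 = 1.85 m²·K/W

1.85 m²·K/W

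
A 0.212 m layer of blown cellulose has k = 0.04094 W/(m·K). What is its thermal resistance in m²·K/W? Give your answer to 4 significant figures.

5.178 m²·K/W

R = L/k = 0.212/0.04094 = 5.1783 m²·K/W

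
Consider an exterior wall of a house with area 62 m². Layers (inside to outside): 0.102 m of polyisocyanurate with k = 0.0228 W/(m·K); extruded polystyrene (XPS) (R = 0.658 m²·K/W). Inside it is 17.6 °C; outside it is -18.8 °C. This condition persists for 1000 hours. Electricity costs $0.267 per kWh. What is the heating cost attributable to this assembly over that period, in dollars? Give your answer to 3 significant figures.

0.102/0.0228 = 4.474
R_total = 4.474 + 0.658 = 5.132 m²·K/W
Q = 62 × (17.6 − (-18.8)) / 5.132 = 439.8 W
E = 439.8 W × 1000 h / 1000 = 439.8 kWh
Cost = 439.8 × 0.267 = $117.4

117 dollars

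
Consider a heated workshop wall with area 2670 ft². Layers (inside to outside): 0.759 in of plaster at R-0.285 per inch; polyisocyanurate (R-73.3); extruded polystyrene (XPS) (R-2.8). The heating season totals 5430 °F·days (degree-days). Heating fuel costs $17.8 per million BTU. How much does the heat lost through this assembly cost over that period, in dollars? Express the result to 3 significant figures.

0.759 × 0.285 = 0.2163
R_total = 0.2163 + 73.3 + 2.8 = 76.32 ft²·°F·h/BTU
E = A × HDD × 24 / R = 2670 × 5430 × 24 / 76.32 = 4559000 BTU
Cost = 4559000/10⁶ × 17.8 = $81.16

81.2 dollars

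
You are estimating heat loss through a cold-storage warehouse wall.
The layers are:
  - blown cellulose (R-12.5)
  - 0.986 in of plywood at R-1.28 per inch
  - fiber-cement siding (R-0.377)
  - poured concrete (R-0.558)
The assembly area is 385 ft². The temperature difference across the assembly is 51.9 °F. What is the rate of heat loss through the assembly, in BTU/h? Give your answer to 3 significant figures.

0.986 × 1.28 = 1.262
R_total = 12.5 + 1.262 + 0.377 + 0.558 = 14.7 ft²·°F·h/BTU
Q = A·ΔT/R = 385 × 51.9 / 14.7 = 1360 BTU/h

1360 BTU/h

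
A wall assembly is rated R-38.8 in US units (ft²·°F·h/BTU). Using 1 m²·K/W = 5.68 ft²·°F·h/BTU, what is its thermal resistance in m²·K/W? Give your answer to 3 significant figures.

R_SI = 38.8/5.68 = 6.831

6.83 m²·K/W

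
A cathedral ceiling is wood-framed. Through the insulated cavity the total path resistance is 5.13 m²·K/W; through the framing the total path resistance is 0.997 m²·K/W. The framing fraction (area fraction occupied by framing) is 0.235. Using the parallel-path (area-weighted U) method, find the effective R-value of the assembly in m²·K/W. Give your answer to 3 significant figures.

2.60 m²·K/W

U_eff = 0.765/5.13 + 0.235/0.997 = 0.1491 + 0.2357 = 0.3848
R_eff = 1/U_eff = 2.599 m²·K/W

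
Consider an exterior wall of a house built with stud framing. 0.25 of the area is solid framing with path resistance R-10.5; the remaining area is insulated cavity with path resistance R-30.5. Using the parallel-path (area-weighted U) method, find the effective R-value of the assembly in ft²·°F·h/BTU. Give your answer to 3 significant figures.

20.7 ft²·°F·h/BTU

U_eff = 0.75/30.5 + 0.25/10.5 = 0.02459 + 0.02381 = 0.0484
R_eff = 1/U_eff = 20.66 ft²·°F·h/BTU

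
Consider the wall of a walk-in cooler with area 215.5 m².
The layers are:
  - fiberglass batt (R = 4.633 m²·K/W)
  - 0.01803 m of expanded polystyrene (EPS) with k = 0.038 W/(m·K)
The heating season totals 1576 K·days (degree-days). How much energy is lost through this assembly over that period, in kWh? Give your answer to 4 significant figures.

1596 kWh

0.01803/0.038 = 0.47447
R_total = 4.633 + 0.47447 = 5.1075 m²·K/W
E = A × HDD × 24 / R / 1000 = 215.5 × 1576 × 24 / 5.1075 / 1000 = 1595.9 kWh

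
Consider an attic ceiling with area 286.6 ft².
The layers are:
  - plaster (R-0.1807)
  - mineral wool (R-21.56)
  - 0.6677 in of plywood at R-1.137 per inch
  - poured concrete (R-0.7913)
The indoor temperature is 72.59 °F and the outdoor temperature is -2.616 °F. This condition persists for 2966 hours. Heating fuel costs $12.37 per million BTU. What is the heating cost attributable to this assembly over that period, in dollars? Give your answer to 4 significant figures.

0.6677 × 1.137 = 0.75917
R_total = 0.1807 + 21.56 + 0.75917 + 0.7913 = 23.291 ft²·°F·h/BTU
Q = 286.6 × (72.59 − (-2.616)) / 23.291 = 925.42 BTU/h
E = 925.42 × 2966 = 2744800 BTU
Cost = 2744800/10⁶ × 12.37 = $33.953

33.95 dollars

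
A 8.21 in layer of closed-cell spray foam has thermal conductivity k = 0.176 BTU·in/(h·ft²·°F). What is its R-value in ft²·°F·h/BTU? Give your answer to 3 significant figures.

46.6 ft²·°F·h/BTU

R = L/k = 8.21/0.176 = 46.65 ft²·°F·h/BTU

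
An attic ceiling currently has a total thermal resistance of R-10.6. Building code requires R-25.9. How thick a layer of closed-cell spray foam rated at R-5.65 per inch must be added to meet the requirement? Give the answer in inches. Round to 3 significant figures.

2.71 in

ΔR = 25.9 − 10.6 = 15.3 ft²·°F·h/BTU
L = ΔR / (R/in) = 15.3/5.65 = 2.708 in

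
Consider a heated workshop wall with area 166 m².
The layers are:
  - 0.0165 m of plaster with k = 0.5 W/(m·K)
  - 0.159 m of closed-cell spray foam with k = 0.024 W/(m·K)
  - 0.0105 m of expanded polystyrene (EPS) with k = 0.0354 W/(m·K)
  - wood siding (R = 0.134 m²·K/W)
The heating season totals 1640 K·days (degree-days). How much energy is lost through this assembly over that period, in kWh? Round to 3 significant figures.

922 kWh

0.0165/0.5 = 0.033
0.159/0.024 = 6.625
0.0105/0.0354 = 0.2966
R_total = 0.033 + 6.625 + 0.2966 + 0.134 = 7.089 m²·K/W
E = A × HDD × 24 / R / 1000 = 166 × 1640 × 24 / 7.089 / 1000 = 921.7 kWh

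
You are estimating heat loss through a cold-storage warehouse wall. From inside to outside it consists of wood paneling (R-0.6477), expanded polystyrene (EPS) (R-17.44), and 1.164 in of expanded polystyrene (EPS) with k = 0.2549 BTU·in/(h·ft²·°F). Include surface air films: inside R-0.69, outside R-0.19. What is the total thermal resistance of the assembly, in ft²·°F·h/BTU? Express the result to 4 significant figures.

1.164/0.2549 = 4.5665
R_total = 0.69 + 0.6477 + 17.44 + 4.5665 + 0.19 = 23.534 ft²·°F·h/BTU

23.53 ft²·°F·h/BTU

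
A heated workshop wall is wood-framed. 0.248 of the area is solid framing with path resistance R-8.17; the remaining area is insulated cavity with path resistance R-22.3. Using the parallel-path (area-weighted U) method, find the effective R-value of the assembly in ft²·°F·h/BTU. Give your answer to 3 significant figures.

U_eff = 0.752/22.3 + 0.248/8.17 = 0.03372 + 0.03035 = 0.06408
R_eff = 1/U_eff = 15.61 ft²·°F·h/BTU

15.6 ft²·°F·h/BTU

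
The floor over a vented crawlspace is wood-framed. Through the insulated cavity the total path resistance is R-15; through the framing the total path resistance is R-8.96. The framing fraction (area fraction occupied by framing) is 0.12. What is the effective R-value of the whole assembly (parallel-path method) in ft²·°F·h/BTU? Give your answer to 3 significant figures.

U_eff = 0.88/15 + 0.12/8.96 = 0.05867 + 0.01339 = 0.07206
R_eff = 1/U_eff = 13.88 ft²·°F·h/BTU

13.9 ft²·°F·h/BTU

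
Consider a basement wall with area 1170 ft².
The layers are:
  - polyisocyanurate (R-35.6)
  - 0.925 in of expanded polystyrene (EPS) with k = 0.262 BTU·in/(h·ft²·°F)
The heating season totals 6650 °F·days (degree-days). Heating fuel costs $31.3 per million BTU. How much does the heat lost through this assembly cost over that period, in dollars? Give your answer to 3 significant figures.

149 dollars

0.925/0.262 = 3.531
R_total = 35.6 + 3.531 = 39.13 ft²·°F·h/BTU
E = A × HDD × 24 / R = 1170 × 6650 × 24 / 39.13 = 4772000 BTU
Cost = 4772000/10⁶ × 31.3 = $149.4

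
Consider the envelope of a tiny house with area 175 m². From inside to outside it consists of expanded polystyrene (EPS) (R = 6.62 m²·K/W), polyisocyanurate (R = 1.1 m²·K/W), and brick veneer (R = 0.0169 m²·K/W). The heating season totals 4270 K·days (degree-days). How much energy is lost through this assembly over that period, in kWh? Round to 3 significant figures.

2320 kWh

R_total = 6.62 + 1.1 + 0.0169 = 7.737 m²·K/W
E = A × HDD × 24 / R / 1000 = 175 × 4270 × 24 / 7.737 / 1000 = 2318 kWh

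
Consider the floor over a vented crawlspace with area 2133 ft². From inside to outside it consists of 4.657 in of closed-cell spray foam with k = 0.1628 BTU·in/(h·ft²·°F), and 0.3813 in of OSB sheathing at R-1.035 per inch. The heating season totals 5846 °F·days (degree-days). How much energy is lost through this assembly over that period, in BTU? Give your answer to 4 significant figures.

10320000 BTU

4.657/0.1628 = 28.606
0.3813 × 1.035 = 0.39465
R_total = 28.606 + 0.39465 = 29 ft²·°F·h/BTU
E = A × HDD × 24 / R = 2133 × 5846 × 24 / 29 = 10319000 BTU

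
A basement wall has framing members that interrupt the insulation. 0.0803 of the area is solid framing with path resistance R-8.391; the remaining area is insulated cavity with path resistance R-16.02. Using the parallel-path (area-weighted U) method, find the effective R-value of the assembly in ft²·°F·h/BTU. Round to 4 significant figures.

14.93 ft²·°F·h/BTU

U_eff = 0.9197/16.02 + 0.0803/8.391 = 0.057409 + 0.0095698 = 0.066979
R_eff = 1/U_eff = 14.93 ft²·°F·h/BTU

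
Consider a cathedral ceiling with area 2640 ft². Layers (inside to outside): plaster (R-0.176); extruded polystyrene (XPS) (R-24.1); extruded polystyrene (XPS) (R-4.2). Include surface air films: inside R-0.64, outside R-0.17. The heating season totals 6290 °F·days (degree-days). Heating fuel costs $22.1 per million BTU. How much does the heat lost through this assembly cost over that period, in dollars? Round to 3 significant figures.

301 dollars

R_total = 0.64 + 0.176 + 24.1 + 4.2 + 0.17 = 29.29 ft²·°F·h/BTU
E = A × HDD × 24 / R = 2640 × 6290 × 24 / 29.29 = 13610000 BTU
Cost = 13610000/10⁶ × 22.1 = $300.7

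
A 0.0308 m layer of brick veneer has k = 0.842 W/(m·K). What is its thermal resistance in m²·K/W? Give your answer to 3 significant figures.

0.0366 m²·K/W

R = L/k = 0.0308/0.842 = 0.03658 m²·K/W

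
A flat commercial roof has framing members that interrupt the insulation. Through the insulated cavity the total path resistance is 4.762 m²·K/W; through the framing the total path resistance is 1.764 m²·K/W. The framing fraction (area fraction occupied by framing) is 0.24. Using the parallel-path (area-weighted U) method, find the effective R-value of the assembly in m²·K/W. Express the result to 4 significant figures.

3.382 m²·K/W

U_eff = 0.76/4.762 + 0.24/1.764 = 0.1596 + 0.13605 = 0.29565
R_eff = 1/U_eff = 3.3824 m²·K/W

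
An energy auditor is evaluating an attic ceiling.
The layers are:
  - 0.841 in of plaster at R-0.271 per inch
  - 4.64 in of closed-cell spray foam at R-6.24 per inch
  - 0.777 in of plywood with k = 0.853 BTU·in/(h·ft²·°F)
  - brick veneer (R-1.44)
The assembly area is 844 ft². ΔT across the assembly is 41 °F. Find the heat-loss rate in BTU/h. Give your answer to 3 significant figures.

1100 BTU/h

0.841 × 0.271 = 0.2279
4.64 × 6.24 = 28.95
0.777/0.853 = 0.9109
R_total = 0.2279 + 28.95 + 0.9109 + 1.44 = 31.53 ft²·°F·h/BTU
Q = A·ΔT/R = 844 × 41 / 31.53 = 1097 BTU/h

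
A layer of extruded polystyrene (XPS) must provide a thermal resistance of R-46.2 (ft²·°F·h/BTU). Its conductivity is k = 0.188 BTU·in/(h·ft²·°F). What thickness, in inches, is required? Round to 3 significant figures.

L = R × k = 46.2 × 0.188 = 8.686 in

8.69 in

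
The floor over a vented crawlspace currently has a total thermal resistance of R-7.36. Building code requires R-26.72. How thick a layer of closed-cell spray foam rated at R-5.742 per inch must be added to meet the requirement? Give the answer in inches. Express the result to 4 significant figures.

3.372 in

ΔR = 26.72 − 7.36 = 19.36 ft²·°F·h/BTU
L = ΔR / (R/in) = 19.36/5.742 = 3.3716 in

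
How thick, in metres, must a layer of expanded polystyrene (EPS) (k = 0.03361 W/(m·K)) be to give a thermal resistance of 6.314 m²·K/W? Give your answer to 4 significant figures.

0.2122 m

L = R·k = 6.314 × 0.03361 = 0.21221 m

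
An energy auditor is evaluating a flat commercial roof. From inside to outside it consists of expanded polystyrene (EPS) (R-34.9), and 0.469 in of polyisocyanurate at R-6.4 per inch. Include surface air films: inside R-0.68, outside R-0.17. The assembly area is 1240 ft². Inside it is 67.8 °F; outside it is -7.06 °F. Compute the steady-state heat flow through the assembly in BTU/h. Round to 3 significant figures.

2400 BTU/h

0.469 × 6.4 = 3.002
R_total = 0.68 + 34.9 + 3.002 + 0.17 = 38.75 ft²·°F·h/BTU
Q = A·ΔT/R = 1240 × (67.8 − (-7.06)) / 38.75 = 2395 BTU/h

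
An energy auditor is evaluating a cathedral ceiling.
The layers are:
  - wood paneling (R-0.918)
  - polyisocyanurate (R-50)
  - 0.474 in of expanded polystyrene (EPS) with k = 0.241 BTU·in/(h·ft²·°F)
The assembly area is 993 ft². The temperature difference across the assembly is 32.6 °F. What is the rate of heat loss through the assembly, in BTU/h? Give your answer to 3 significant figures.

0.474/0.241 = 1.967
R_total = 0.918 + 50 + 1.967 = 52.88 ft²·°F·h/BTU
Q = A·ΔT/R = 993 × 32.6 / 52.88 = 612.1 BTU/h

612 BTU/h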